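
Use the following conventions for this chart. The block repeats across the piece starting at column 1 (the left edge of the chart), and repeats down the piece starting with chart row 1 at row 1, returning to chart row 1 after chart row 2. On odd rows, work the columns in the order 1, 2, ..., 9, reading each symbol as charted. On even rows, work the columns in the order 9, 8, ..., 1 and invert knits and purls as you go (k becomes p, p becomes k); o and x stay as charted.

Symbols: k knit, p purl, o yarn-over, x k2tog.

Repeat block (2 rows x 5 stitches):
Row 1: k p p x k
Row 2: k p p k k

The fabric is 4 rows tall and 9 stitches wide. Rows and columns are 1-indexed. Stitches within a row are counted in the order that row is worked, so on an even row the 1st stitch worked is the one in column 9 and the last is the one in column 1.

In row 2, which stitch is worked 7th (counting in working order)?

Row 2 uses chart row ((2-1) mod 2)+1 = 2. Row 2 is even, so WS.
Chart row 2 tiled across columns 1-9: k p p k k k p p k
Wrong side: read the tiled row from column 9 down to 1 and exchange k with p (leave o, x).
Row 2 as worked: p k k p p p k k p
Counting 7 along the worked row gives k.

Result:
k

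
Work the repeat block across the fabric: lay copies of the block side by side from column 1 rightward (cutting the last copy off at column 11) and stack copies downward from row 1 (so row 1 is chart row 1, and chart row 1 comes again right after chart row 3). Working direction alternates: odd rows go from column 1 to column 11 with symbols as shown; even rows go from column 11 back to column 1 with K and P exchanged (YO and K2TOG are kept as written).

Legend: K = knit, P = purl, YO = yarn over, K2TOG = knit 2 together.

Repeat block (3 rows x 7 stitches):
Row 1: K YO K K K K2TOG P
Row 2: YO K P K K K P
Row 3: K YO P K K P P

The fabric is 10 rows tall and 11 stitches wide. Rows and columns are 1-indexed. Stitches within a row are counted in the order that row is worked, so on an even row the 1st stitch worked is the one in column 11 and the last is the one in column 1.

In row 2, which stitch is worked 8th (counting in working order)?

Stitch:
P

Derivation:
Row 2: (2-1) mod 3 = 1, so use chart row 2. Even row -> WS.
Chart row 2 tiled across columns 1-11: YO K P K K K P YO K P K
WS row: flip the tiled sequence (start at column 11) and apply K<->P; YO and K2TOG stay.
Row 2 as worked: P K P YO K P P P K P YO
Counting 8 along the worked row gives P.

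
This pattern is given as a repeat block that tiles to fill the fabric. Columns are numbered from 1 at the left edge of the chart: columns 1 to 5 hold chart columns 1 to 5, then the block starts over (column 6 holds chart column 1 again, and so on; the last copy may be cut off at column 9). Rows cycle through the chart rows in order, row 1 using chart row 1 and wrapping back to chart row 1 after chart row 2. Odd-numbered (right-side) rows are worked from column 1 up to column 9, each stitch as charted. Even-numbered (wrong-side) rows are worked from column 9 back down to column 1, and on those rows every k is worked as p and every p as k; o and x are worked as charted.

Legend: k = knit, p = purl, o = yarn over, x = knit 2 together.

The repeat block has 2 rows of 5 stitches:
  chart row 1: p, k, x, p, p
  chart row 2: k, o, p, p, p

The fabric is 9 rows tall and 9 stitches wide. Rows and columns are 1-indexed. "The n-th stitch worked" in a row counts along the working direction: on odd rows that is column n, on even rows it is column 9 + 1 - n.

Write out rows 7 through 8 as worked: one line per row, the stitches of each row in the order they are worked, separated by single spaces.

Rows as worked:
p k x p p p k x p
k k o p k k k o p

Derivation:
Row 7: chart row 1, RS - tile across columns 1-9 and work as-is.
Row 8: chart row 2, WS - tiled (columns 1-9): k o p p p k o p p; work from column 9 back to 1 with k<->p swapped.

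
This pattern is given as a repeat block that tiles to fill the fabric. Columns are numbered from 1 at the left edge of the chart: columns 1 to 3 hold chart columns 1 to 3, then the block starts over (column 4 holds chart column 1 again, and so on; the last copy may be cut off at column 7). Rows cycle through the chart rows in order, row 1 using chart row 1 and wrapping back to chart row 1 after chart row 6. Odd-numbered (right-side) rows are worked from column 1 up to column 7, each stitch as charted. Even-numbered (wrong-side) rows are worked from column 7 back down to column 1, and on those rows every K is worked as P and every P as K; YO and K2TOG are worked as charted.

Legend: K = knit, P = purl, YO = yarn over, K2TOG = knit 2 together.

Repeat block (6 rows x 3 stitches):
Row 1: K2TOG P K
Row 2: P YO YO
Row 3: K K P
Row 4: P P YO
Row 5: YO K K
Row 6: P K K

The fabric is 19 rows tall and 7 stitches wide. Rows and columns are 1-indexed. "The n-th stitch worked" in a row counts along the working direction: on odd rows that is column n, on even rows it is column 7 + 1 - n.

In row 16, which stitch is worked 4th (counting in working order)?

For row 16: chart row = ((16-1) mod 6) + 1 = 4; this is a WS (even) row.
Chart row 4 tiled across columns 1-7: P P YO P P YO P
WS row: flip the tiled sequence (start at column 7) and apply K<->P; YO and K2TOG stay.
Row 16 as worked: K YO K K YO K K
Stitch 4 in working order -> K

Result:
K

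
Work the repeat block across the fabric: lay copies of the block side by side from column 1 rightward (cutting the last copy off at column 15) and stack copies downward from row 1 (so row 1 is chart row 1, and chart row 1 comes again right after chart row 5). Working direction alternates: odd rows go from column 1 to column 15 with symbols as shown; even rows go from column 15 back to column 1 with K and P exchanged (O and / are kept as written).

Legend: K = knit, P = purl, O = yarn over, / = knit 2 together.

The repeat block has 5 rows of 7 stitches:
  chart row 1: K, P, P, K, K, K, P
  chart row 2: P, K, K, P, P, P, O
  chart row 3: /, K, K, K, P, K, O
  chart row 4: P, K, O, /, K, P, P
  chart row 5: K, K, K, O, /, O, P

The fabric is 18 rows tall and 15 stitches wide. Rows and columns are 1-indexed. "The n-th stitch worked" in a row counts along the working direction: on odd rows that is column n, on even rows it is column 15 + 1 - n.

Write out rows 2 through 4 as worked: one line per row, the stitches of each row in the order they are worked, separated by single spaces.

Rows as worked:
K O K K K P P K O K K K P P K
/ K K K P K O / K K K P K O /
K K K P / O P K K K P / O P K

Derivation:
Row 2: chart row 2, WS - tiled (columns 1-15): P K K P P P O P K K P P P O P; work from column 15 back to 1 with K<->P swapped.
Row 3: chart row 3, RS - tile across columns 1-15 and work as-is.
Row 4: chart row 4, WS - tiled (columns 1-15): P K O / K P P P K O / K P P P; work from column 15 back to 1 with K<->P swapped.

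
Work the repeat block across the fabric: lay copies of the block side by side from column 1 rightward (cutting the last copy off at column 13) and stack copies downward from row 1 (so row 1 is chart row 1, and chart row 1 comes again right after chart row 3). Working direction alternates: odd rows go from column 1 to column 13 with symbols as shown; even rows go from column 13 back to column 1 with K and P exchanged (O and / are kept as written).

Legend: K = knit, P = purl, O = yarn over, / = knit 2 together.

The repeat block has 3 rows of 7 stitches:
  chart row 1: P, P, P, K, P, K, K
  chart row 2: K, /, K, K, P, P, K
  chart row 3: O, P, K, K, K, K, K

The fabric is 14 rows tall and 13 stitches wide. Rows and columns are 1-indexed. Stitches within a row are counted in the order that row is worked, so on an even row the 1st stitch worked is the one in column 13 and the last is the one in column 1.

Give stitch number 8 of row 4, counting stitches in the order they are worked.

Row 4: (4-1) mod 3 = 0, so use chart row 1. Even row -> WS.
Chart row 1 tiled across columns 1-13: P P P K P K K P P P K P K
Wrong side: read the tiled row from column 13 down to 1 and exchange K with P (leave O, /).
Row 4 as worked: P K P K K K P P K P K K K
Counting 8 along the worked row gives P.

Stitch:
P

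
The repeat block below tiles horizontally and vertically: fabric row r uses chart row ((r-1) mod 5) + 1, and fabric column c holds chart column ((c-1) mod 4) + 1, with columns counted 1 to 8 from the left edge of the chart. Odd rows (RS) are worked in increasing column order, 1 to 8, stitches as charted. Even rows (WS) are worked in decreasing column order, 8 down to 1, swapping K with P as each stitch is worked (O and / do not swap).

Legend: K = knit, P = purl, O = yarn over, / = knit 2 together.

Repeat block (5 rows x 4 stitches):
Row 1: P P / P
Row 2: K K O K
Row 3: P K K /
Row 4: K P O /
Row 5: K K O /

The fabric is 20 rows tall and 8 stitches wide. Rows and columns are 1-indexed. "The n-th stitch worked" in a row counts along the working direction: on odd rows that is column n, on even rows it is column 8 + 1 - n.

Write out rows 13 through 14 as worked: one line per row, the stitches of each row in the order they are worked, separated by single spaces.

== ROWS AS WORKED ==
P K K / P K K /
/ O K P / O K P

Derivation:
Row 13: chart row 3, RS - tile across columns 1-8 and work as-is.
Row 14: chart row 4, WS - tiled (columns 1-8): K P O / K P O /; work from column 8 back to 1 with K<->P swapped.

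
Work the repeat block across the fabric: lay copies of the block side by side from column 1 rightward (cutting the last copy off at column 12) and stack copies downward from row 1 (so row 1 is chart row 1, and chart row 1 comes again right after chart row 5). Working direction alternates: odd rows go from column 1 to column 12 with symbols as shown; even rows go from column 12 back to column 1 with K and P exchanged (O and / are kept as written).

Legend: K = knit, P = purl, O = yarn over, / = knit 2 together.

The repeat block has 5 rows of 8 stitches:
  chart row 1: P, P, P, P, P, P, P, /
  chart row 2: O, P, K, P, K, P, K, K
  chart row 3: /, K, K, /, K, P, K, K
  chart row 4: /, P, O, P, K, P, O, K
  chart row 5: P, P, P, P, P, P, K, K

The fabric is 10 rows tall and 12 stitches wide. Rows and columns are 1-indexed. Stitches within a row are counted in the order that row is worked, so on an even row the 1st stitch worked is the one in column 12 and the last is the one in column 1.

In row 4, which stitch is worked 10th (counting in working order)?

For row 4: chart row = ((4-1) mod 5) + 1 = 4; this is a WS (even) row.
Chart row 4 tiled across columns 1-12: / P O P K P O K / P O P
WS: work from column 12 back to column 1 (reverse the tiled row), swapping K<->P (O and / unchanged).
Row 4 as worked: K O K / P O K P K O K /
The 10th stitch worked is O.

Stitch:
O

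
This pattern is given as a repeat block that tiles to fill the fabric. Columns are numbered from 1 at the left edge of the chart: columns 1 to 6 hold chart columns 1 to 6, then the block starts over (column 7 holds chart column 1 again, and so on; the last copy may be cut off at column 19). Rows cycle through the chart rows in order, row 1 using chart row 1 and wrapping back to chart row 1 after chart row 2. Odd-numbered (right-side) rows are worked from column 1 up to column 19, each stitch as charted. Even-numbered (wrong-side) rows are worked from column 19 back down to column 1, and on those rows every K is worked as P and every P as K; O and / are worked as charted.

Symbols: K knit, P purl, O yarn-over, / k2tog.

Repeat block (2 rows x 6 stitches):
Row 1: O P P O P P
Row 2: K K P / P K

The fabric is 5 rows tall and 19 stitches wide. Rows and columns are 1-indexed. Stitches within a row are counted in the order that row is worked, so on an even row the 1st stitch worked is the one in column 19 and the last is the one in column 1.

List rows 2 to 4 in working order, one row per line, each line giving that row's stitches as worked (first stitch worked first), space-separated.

Row 2: chart row 2, WS - tiled (columns 1-19): K K P / P K K K P / P K K K P / P K K; work from column 19 back to 1 with K<->P swapped.
Row 3: chart row 1, RS - tile across columns 1-19 and work as-is.
Row 4: chart row 2, WS - tiled (columns 1-19): K K P / P K K K P / P K K K P / P K K; work from column 19 back to 1 with K<->P swapped.

Rows as worked:
P P K / K P P P K / K P P P K / K P P
O P P O P P O P P O P P O P P O P P O
P P K / K P P P K / K P P P K / K P P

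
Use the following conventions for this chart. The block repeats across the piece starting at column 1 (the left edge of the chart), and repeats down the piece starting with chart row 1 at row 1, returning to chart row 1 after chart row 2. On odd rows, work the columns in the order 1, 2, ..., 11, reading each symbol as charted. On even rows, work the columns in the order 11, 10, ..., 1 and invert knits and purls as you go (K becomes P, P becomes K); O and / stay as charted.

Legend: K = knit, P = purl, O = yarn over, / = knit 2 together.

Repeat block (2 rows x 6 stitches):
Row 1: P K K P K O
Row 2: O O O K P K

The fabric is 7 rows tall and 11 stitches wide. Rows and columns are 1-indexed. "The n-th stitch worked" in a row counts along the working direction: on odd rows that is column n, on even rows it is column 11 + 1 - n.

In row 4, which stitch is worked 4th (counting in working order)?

== STITCH ==
O

Derivation:
Row 4 uses chart row ((4-1) mod 2)+1 = 2. Row 4 is even, so WS.
Chart row 2 tiled across columns 1-11: O O O K P K O O O K P
WS row: flip the tiled sequence (start at column 11) and apply K<->P; O and / stay.
Row 4 as worked: K P O O O P K P O O O
Stitch 4 in working order -> O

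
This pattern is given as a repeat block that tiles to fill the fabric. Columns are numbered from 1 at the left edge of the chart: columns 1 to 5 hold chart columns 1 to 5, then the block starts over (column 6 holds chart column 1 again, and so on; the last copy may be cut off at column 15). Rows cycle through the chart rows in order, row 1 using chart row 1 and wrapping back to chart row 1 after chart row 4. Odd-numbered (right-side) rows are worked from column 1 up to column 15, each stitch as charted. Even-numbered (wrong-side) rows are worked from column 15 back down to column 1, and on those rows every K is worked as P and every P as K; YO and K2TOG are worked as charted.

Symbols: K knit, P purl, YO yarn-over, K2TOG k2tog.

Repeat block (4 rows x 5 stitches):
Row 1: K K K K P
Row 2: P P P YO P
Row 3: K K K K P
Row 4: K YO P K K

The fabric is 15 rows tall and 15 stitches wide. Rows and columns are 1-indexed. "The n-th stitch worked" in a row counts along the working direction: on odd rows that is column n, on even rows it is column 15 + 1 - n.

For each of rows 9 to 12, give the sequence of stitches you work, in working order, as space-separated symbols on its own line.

== ROWS AS WORKED ==
K K K K P K K K K P K K K K P
K YO K K K K YO K K K K YO K K K
K K K K P K K K K P K K K K P
P P K YO P P P K YO P P P K YO P

Derivation:
Row 9: chart row 1, RS - tile across columns 1-15 and work as-is.
Row 10: chart row 2, WS - tiled (columns 1-15): P P P YO P P P P YO P P P P YO P; work from column 15 back to 1 with K<->P swapped.
Row 11: chart row 3, RS - tile across columns 1-15 and work as-is.
Row 12: chart row 4, WS - tiled (columns 1-15): K YO P K K K YO P K K K YO P K K; work from column 15 back to 1 with K<->P swapped.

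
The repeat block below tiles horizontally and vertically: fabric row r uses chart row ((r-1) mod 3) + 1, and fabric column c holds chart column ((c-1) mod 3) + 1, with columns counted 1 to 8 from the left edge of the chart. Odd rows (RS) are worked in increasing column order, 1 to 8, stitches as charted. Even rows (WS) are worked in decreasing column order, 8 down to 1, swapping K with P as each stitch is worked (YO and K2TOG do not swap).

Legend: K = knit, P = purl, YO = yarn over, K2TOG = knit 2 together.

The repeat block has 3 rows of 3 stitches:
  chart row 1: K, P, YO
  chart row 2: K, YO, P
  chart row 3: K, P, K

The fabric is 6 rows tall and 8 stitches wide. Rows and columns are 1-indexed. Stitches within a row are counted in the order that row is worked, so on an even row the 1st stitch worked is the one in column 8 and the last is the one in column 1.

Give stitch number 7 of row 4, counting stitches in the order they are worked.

For row 4: chart row = ((4-1) mod 3) + 1 = 1; this is a WS (even) row.
Chart row 1 tiled across columns 1-8: K P YO K P YO K P
WS row: flip the tiled sequence (start at column 8) and apply K<->P; YO and K2TOG stay.
Row 4 as worked: K P YO K P YO K P
Stitch 7 in working order -> K

Result:
K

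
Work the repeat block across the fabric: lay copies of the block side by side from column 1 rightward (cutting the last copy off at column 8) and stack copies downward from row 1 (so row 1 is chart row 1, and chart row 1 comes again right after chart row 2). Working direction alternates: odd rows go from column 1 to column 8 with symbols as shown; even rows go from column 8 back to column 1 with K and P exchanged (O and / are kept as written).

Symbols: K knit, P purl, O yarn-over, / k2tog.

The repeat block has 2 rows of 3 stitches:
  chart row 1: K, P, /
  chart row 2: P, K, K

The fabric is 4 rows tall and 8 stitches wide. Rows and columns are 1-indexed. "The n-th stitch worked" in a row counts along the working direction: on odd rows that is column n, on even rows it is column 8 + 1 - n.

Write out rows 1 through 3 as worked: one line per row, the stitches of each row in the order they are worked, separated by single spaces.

Row 1: chart row 1, RS - tile across columns 1-8 and work as-is.
Row 2: chart row 2, WS - tiled (columns 1-8): P K K P K K P K; work from column 8 back to 1 with K<->P swapped.
Row 3: chart row 1, RS - tile across columns 1-8 and work as-is.

Result:
K P / K P / K P
P K P P K P P K
K P / K P / K P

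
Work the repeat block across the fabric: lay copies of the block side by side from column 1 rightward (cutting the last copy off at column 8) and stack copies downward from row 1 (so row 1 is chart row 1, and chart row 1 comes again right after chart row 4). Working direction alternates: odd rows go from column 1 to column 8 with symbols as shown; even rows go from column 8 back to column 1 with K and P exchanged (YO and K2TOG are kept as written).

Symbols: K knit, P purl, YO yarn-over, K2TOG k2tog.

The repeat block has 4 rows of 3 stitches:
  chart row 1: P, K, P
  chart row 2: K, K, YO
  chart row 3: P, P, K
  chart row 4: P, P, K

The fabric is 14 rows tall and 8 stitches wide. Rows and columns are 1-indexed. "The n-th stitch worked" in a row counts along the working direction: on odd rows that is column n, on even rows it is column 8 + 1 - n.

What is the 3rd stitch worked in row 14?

Result:
YO

Derivation:
Row 14: (14-1) mod 4 = 1, so use chart row 2. Even row -> WS.
Chart row 2 tiled across columns 1-8: K K YO K K YO K K
WS: work from column 8 back to column 1 (reverse the tiled row), swapping K<->P (YO and K2TOG unchanged).
Row 14 as worked: P P YO P P YO P P
The 3rd stitch worked is YO.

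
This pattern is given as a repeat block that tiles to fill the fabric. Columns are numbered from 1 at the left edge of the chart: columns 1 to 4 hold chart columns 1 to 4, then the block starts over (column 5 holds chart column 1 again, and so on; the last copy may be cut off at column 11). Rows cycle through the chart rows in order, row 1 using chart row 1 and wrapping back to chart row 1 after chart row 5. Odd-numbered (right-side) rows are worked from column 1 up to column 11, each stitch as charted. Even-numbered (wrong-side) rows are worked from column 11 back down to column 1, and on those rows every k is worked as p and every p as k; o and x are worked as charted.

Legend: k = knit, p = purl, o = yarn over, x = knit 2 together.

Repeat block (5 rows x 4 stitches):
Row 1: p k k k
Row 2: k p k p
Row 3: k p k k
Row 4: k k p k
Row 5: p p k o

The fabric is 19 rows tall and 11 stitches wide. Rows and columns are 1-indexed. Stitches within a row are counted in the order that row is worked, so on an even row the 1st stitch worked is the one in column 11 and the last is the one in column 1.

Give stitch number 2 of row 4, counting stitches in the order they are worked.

== STITCH ==
p

Derivation:
Row 4 uses chart row ((4-1) mod 5)+1 = 4. Row 4 is even, so WS.
Chart row 4 tiled across columns 1-11: k k p k k k p k k k p
WS row: flip the tiled sequence (start at column 11) and apply k<->p; o and x stay.
Row 4 as worked: k p p p k p p p k p p
Counting 2 along the worked row gives p.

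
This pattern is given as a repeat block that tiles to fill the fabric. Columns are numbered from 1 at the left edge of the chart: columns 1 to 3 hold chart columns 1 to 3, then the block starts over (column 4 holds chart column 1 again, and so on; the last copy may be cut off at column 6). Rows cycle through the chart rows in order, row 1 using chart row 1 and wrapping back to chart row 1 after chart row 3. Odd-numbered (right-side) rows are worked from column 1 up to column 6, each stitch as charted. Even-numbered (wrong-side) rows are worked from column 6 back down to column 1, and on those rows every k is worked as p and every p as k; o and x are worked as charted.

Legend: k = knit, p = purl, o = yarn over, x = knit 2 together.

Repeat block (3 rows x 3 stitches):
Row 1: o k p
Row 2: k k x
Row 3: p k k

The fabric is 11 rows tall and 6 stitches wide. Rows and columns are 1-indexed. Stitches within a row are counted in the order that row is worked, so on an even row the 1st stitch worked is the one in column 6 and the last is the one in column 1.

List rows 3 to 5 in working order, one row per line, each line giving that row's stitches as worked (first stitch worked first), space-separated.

Result:
p k k p k k
k p o k p o
k k x k k x

Derivation:
Row 3: chart row 3, RS - tile across columns 1-6 and work as-is.
Row 4: chart row 1, WS - tiled (columns 1-6): o k p o k p; work from column 6 back to 1 with k<->p swapped.
Row 5: chart row 2, RS - tile across columns 1-6 and work as-is.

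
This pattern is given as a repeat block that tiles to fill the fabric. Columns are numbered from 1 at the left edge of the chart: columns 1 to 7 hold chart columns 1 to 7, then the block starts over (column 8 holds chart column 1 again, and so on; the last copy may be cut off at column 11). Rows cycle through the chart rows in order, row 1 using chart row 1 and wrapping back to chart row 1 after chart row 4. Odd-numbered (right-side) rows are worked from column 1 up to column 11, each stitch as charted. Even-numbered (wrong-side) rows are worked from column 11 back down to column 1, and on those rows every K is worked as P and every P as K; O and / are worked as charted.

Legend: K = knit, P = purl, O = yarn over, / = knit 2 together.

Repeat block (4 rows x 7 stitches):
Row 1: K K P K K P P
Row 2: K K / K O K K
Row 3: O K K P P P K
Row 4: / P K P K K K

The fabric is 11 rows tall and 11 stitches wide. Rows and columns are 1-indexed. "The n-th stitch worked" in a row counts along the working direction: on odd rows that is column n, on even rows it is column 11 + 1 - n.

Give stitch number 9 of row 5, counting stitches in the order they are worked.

Result:
K

Derivation:
Row 5 uses chart row ((5-1) mod 4)+1 = 1. Row 5 is odd, so RS.
Chart row 1 tiled across columns 1-11: K K P K K P P K K P K
RS row: no reversal, no swap; stitch n worked = column n.
The 9th stitch worked is K.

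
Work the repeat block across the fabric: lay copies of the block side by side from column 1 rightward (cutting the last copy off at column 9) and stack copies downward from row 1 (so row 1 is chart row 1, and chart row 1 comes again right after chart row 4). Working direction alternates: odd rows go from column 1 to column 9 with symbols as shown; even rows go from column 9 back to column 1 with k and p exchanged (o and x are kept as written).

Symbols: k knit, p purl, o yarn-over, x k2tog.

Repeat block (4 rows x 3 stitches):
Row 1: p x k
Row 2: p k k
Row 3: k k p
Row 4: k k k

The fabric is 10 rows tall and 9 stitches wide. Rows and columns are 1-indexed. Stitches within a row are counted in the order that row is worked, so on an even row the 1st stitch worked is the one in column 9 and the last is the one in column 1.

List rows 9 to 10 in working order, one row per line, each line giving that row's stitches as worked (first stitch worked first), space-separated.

Rows as worked:
p x k p x k p x k
p p k p p k p p k

Derivation:
Row 9: chart row 1, RS - tile across columns 1-9 and work as-is.
Row 10: chart row 2, WS - tiled (columns 1-9): p k k p k k p k k; work from column 9 back to 1 with k<->p swapped.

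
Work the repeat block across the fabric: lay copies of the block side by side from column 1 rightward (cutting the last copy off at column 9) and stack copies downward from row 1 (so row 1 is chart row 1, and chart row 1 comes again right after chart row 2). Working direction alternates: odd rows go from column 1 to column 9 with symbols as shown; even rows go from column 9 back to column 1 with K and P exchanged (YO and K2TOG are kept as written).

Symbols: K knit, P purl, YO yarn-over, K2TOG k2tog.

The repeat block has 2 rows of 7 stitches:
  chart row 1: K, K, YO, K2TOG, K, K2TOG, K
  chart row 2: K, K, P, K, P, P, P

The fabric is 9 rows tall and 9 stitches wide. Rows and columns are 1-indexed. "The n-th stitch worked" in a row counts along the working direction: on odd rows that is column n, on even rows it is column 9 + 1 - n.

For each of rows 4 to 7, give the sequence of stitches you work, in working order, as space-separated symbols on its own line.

Rows as worked:
P P K K K P K P P
K K YO K2TOG K K2TOG K K K
P P K K K P K P P
K K YO K2TOG K K2TOG K K K

Derivation:
Row 4: chart row 2, WS - tiled (columns 1-9): K K P K P P P K K; work from column 9 back to 1 with K<->P swapped.
Row 5: chart row 1, RS - tile across columns 1-9 and work as-is.
Row 6: chart row 2, WS - tiled (columns 1-9): K K P K P P P K K; work from column 9 back to 1 with K<->P swapped.
Row 7: chart row 1, RS - tile across columns 1-9 and work as-is.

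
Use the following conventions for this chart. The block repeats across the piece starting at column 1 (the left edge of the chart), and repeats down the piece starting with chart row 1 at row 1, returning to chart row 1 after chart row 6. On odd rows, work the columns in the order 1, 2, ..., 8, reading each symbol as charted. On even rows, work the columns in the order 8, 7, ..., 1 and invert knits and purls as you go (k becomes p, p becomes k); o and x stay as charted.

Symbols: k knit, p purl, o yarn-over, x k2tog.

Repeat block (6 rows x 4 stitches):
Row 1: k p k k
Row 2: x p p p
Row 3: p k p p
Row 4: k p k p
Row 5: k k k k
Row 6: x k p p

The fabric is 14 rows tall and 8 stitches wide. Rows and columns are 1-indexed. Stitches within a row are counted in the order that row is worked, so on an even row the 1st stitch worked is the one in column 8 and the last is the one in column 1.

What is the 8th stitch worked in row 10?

== STITCH ==
p

Derivation:
Row 10: (10-1) mod 6 = 3, so use chart row 4. Even row -> WS.
Chart row 4 tiled across columns 1-8: k p k p k p k p
WS: work from column 8 back to column 1 (reverse the tiled row), swapping k<->p (o and x unchanged).
Row 10 as worked: k p k p k p k p
Stitch 8 in working order -> p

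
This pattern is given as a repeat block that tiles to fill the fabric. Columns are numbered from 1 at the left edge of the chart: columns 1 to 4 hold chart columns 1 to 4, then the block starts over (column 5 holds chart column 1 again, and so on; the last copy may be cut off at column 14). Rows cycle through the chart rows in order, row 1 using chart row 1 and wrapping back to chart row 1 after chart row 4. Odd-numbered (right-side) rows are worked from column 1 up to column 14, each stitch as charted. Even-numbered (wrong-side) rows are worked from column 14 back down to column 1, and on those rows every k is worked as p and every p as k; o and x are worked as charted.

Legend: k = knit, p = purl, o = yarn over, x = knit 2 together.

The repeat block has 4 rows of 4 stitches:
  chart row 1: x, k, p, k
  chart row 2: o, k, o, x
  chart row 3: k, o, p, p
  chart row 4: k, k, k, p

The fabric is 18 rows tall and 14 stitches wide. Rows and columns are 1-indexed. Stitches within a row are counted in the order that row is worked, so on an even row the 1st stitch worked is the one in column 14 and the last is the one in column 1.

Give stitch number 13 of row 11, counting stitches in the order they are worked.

Result:
k

Derivation:
For row 11: chart row = ((11-1) mod 4) + 1 = 3; this is a RS (odd) row.
Chart row 3 tiled across columns 1-14: k o p p k o p p k o p p k o
RS: work column 1 to column 14, symbols as charted — the tiled row is the row as worked.
Counting 13 along the worked row gives k.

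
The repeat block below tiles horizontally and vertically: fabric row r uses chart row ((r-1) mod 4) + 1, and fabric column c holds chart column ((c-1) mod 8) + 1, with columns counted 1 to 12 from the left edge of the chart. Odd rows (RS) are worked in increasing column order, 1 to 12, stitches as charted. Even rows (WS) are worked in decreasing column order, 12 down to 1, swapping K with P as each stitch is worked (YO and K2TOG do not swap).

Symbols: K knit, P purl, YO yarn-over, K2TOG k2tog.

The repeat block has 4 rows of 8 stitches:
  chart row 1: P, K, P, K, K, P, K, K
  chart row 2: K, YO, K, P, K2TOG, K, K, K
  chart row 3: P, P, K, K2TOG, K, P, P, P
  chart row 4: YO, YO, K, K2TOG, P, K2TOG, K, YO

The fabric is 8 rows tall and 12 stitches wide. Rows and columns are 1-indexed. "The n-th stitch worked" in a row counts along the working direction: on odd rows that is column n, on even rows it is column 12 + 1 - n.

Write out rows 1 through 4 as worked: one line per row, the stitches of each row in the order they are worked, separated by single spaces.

Result:
P K P K K P K K P K P K
K P YO P P P P K2TOG K P YO P
P P K K2TOG K P P P P P K K2TOG
K2TOG P YO YO YO P K2TOG K K2TOG P YO YO

Derivation:
Row 1: chart row 1, RS - tile across columns 1-12 and work as-is.
Row 2: chart row 2, WS - tiled (columns 1-12): K YO K P K2TOG K K K K YO K P; work from column 12 back to 1 with K<->P swapped.
Row 3: chart row 3, RS - tile across columns 1-12 and work as-is.
Row 4: chart row 4, WS - tiled (columns 1-12): YO YO K K2TOG P K2TOG K YO YO YO K K2TOG; work from column 12 back to 1 with K<->P swapped.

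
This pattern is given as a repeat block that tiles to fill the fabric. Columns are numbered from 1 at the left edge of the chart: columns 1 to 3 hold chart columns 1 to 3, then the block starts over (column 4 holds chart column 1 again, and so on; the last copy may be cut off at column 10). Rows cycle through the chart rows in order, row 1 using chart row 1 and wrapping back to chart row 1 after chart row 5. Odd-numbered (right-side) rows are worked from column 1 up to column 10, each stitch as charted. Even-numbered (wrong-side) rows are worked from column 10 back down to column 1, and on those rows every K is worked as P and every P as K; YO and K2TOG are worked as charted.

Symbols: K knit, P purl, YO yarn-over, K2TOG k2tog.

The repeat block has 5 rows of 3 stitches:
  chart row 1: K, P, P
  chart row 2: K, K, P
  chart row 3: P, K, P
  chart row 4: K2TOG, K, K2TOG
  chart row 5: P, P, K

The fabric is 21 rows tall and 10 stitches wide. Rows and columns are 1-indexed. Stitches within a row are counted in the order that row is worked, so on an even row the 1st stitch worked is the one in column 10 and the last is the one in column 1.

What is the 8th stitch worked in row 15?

Row 15: (15-1) mod 5 = 4, so use chart row 5. Odd row -> RS.
Chart row 5 tiled across columns 1-10: P P K P P K P P K P
RS row: no reversal, no swap; stitch n worked = column n.
The 8th stitch worked is P.

Stitch:
P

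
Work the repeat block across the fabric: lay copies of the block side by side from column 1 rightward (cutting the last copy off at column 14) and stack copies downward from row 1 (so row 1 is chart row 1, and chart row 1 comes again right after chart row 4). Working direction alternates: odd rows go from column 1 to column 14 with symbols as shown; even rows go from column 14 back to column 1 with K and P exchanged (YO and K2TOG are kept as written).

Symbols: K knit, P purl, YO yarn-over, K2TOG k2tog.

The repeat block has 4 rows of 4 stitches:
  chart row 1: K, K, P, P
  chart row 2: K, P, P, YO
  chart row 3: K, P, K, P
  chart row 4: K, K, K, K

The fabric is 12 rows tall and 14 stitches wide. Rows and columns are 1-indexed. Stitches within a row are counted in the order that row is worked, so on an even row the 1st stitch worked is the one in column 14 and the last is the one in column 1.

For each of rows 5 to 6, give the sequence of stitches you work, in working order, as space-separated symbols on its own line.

Row 5: chart row 1, RS - tile across columns 1-14 and work as-is.
Row 6: chart row 2, WS - tiled (columns 1-14): K P P YO K P P YO K P P YO K P; work from column 14 back to 1 with K<->P swapped.

== ROWS AS WORKED ==
K K P P K K P P K K P P K K
K P YO K K P YO K K P YO K K P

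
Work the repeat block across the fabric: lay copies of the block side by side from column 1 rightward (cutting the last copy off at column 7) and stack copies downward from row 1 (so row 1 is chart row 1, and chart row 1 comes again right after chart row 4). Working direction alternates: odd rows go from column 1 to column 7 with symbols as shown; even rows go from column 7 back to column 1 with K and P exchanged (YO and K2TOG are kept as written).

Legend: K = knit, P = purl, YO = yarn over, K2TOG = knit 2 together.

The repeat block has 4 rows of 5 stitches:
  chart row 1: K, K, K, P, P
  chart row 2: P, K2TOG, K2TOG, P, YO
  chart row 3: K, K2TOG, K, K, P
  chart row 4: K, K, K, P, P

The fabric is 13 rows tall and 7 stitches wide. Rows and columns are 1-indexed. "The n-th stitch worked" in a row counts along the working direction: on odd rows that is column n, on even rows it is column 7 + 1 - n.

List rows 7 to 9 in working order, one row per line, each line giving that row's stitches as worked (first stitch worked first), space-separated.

Row 7: chart row 3, RS - tile across columns 1-7 and work as-is.
Row 8: chart row 4, WS - tiled (columns 1-7): K K K P P K K; work from column 7 back to 1 with K<->P swapped.
Row 9: chart row 1, RS - tile across columns 1-7 and work as-is.

Rows as worked:
K K2TOG K K P K K2TOG
P P K K P P P
K K K P P K K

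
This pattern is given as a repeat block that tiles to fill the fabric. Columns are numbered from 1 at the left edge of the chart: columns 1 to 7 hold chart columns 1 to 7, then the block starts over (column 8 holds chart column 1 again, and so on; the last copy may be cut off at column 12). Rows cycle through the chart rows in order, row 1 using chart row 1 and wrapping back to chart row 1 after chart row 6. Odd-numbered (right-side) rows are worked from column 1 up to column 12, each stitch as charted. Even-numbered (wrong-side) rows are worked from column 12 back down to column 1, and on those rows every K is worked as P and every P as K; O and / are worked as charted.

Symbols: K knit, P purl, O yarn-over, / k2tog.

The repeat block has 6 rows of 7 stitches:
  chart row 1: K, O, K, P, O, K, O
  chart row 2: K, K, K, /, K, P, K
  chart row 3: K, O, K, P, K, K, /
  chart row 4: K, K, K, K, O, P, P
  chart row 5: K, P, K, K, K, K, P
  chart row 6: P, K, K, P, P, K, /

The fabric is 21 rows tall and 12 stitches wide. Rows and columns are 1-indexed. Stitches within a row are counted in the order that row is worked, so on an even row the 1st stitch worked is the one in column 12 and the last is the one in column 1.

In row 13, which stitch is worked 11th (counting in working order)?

Stitch:
P

Derivation:
Row 13: (13-1) mod 6 = 0, so use chart row 1. Odd row -> RS.
Chart row 1 tiled across columns 1-12: K O K P O K O K O K P O
RS row: no reversal, no swap; stitch n worked = column n.
The 11th stitch worked is P.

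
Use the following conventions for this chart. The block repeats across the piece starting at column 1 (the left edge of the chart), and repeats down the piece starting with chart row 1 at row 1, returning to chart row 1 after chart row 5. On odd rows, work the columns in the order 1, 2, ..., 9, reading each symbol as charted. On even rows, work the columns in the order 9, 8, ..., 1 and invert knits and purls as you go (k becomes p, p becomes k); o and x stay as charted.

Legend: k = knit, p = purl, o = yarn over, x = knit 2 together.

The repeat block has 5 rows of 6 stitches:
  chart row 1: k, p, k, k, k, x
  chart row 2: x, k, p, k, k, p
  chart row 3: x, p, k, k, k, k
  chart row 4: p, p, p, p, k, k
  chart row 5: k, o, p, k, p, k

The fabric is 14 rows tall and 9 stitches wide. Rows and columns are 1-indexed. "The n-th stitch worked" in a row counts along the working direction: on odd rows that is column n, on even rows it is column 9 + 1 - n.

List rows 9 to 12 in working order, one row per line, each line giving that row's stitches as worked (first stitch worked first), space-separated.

Result:
p p p p k k p p p
k o p p k p k o p
k p k k k x k p k
k p x k p p k p x

Derivation:
Row 9: chart row 4, RS - tile across columns 1-9 and work as-is.
Row 10: chart row 5, WS - tiled (columns 1-9): k o p k p k k o p; work from column 9 back to 1 with k<->p swapped.
Row 11: chart row 1, RS - tile across columns 1-9 and work as-is.
Row 12: chart row 2, WS - tiled (columns 1-9): x k p k k p x k p; work from column 9 back to 1 with k<->p swapped.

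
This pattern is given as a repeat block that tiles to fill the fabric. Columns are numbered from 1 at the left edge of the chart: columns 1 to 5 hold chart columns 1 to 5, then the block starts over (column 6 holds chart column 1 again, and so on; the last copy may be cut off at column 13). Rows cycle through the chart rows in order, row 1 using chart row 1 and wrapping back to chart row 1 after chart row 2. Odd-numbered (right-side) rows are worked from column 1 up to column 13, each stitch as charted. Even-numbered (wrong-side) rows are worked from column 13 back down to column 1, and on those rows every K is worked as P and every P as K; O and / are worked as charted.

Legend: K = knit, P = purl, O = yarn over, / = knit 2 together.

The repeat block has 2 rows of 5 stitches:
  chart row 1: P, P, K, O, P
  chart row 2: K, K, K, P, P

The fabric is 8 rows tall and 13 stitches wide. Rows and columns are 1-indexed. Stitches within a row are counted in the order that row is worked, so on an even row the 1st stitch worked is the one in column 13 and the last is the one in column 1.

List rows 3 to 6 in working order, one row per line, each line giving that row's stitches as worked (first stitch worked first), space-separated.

Result:
P P K O P P P K O P P P K
P P P K K P P P K K P P P
P P K O P P P K O P P P K
P P P K K P P P K K P P P

Derivation:
Row 3: chart row 1, RS - tile across columns 1-13 and work as-is.
Row 4: chart row 2, WS - tiled (columns 1-13): K K K P P K K K P P K K K; work from column 13 back to 1 with K<->P swapped.
Row 5: chart row 1, RS - tile across columns 1-13 and work as-is.
Row 6: chart row 2, WS - tiled (columns 1-13): K K K P P K K K P P K K K; work from column 13 back to 1 with K<->P swapped.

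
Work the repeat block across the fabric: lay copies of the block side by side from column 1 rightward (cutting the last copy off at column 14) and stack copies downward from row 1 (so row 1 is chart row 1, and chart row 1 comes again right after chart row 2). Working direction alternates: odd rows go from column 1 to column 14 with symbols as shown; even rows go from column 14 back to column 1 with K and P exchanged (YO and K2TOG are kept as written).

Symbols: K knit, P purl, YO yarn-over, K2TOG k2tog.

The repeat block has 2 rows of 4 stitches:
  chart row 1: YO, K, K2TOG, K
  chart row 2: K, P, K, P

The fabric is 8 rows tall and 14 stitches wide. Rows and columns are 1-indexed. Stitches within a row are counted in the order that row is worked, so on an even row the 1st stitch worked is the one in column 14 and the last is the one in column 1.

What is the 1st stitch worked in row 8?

Result:
K

Derivation:
For row 8: chart row = ((8-1) mod 2) + 1 = 2; this is a WS (even) row.
Chart row 2 tiled across columns 1-14: K P K P K P K P K P K P K P
Wrong side: read the tiled row from column 14 down to 1 and exchange K with P (leave YO, K2TOG).
Row 8 as worked: K P K P K P K P K P K P K P
The 1st stitch worked is K.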